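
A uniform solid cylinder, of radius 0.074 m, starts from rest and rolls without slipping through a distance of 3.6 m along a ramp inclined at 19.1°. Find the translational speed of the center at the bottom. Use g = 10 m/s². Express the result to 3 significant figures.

v ≈ 3.96 m/s

For this body I = (1/2)MR², i.e. k = I/(MR²) = 0.5.
Since it rolls without slipping, ω = v/R and KE = ½Mv² + ½Iω² = ½(1+k)Mv² = (3/4)Mv².
The vertical drop is h = L sinθ = 3.6 × sin19.1° = 1.178 m.
Setting Mgh = (3/4)Mv² gives v = √(2gh/(1+k)) = √(2·10·1.178/1.5) ≈ 3.96 m/s.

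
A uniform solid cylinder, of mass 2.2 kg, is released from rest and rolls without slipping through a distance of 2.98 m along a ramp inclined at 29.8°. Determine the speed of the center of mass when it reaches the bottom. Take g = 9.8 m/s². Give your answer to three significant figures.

v ≈ 4.40 m/s

The moment of inertia is (1/2)MR², giving k ≡ I/(MR²) = 0.5.
The rolling condition ω = v/R makes the rotational term ½I(v/R)² = ½kMv², so KE_total = ½(1+k)Mv² = (3/4)Mv².
The vertical drop is h = L sinθ = 2.98 × sin29.8° = 1.481 m.
Energy conservation: Mgh = (3/4)Mv², so v = √(2gh/(1+k)) = √(2 × 9.8 × 1.481 / 1.5) ≈ 4.40 m/s.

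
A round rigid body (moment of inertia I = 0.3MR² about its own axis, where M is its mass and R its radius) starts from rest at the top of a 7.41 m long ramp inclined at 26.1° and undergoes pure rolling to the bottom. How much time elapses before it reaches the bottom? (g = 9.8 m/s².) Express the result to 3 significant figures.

t ≈ 2.11 s

With I = 0.3MR², the ratio k = I/(MR²) is 0.3.
Along the incline Mg sinθ − f = Ma, and torque about the center fR = Iα = kMR²(a/R) gives f = kMa.
Hence a = g sinθ/(1+k) = 9.8×sin26.1°/1.3 = 3.316 m/s².
With constant a from rest, t = √(2L/a) = √(2·7.41/3.316) ≈ 2.11 s.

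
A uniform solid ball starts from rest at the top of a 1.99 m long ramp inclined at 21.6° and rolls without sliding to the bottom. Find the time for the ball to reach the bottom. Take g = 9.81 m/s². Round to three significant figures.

t ≈ 1.24 s

The moment of inertia is (2/5)MR², giving k ≡ I/(MR²) = 0.4.
Translational: Mg sinθ − f = Ma. Rotational about the CM: fR = Iα = kMRa, so f = kMa.
Hence a = g sinθ/(1+k) = 9.81×sin21.6°/1.4 = 2.58 m/s².
Starting from rest, L = ½at², so t = √(2L/a) = √(2×1.99/2.58) ≈ 1.24 s.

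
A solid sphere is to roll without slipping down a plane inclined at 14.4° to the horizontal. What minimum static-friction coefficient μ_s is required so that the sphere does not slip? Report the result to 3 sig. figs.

μ_min ≈ 0.0734

For this body I = (2/5)MR², i.e. k = I/(MR²) = 0.4.
Translational: Mg sinθ − f = Ma. Rotational about the CM: fR = Iα = kMRa, so f = kMa.
These give a = g sinθ/(1+k) and the required friction f = kMg sinθ/(1+k).
The normal force is N = Mg cosθ, so μ_min = f/N = k tanθ/(1+k).
μ_min = 0.4 × tan14.4° / 1.4 ≈ 0.0734.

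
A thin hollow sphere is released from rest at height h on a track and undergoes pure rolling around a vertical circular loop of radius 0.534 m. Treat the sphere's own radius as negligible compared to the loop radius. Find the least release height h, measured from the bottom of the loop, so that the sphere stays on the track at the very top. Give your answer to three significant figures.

h_min ≈ 1.51 m

With I = (2/3)MR², the ratio k = I/(MR²) is 2/3.
At the top of the loop, the minimum-contact condition is Mg = Mv_top²/r, so v_top² = gr.
With ω = v/R, the kinetic energy at speed v is ½(1+k)Mv² = (5/6)Mv².
Energy conservation from release (height h) to the top (height 2r): Mgh = Mg(2r) + (5/6)M·gr.
Thus h_min = 2r + (1+k)r/2 = r(2 + 1.667/2) = 0.534 × 2.833 ≈ 1.51 m.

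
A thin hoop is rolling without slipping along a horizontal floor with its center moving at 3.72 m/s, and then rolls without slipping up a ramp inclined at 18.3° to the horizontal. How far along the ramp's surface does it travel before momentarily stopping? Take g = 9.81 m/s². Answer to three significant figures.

d ≈ 4.49 m

For this body I = MR², i.e. k = I/(MR²) = 1.
Pure rolling means v = ωR; then KE = ½Mv² + ½I(v/R)² = ½(1+k)Mv² = Mv².
Setting this equal to Mgh gives the vertical rise h = (1+k)v₀²/(2g) = 2×3.72²/(2×9.81) = 1.411 m.
Along the incline, d = h/sinθ = 1.411/sin18.3° ≈ 4.49 m.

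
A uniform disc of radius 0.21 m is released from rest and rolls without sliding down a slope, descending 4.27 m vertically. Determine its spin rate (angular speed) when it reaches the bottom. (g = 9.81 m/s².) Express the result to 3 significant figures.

For this body I = (1/2)MR², i.e. k = I/(MR²) = 0.5.
Rolling without slipping gives ω = v/R, so the total kinetic energy is ½Mv² + ½Iω² = ½(1+k)Mv² = (3/4)Mv².
Energy conservation Mgh = ½(1+k)Mv² gives v = √(2gh/(1+k)) = √(2 × 9.81 × 4.27 / 1.5) = 7.473 m/s.
The angular speed follows from ω = v/R = 7.473/0.21 ≈ 35.6 rad/s.

ω ≈ 35.6 rad/s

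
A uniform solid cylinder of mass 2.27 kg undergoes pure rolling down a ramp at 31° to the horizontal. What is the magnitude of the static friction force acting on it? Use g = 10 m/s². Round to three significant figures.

f ≈ 3.90 N

With I = (1/2)MR², the ratio k = I/(MR²) is 0.5.
Translational: Mg sinθ − f = Ma. Rotational about the CM: fR = Iα = kMRa, so f = kMa.
Combining, a = g sinθ/(1+k) and f = kMa = kMg sinθ/(1+k).
f = 0.5 × 2.27 × 10 × sin31° / 1.5 ≈ 3.90 N.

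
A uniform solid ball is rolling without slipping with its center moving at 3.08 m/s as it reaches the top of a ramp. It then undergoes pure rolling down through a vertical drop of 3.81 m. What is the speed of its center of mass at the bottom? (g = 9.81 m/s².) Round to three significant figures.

Here I = (2/5)MR², so the shape factor k = I/(MR²) = 0.4.
Pure rolling means v = ωR; then KE = ½Mv² + ½I(v/R)² = ½(1+k)Mv² = (7/10)Mv².
Conserving energy between top and bottom: (7/10)Mv² = (7/10)Mv₀² + Mgh, hence v² = v₀² + 2gh/(1+k).
v = √(3.08² + 2×9.81×3.81/1.4) = √62.88 ≈ 7.93 m/s.

v ≈ 7.93 m/s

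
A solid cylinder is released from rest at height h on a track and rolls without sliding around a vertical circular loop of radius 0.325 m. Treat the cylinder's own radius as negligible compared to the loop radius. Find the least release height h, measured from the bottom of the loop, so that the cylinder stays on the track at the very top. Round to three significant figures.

h_min ≈ 0.894 m

Here I = (1/2)MR², so the shape factor k = I/(MR²) = 0.5.
At the top, contact is just lost when gravity alone supplies the centripetal force: Mg = Mv_top²/r, i.e. v_top² = gr.
With ω = v/R, the kinetic energy at speed v is ½(1+k)Mv² = (3/4)Mv².
Energy conservation from release (height h) to the top (height 2r): Mgh = Mg(2r) + (3/4)M·gr.
Thus h_min = 2r + (1+k)r/2 = r(2 + 1.5/2) = 0.325 × 2.75 ≈ 0.894 m.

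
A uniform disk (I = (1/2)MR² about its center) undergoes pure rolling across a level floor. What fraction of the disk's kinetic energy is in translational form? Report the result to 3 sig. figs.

Here I = (1/2)MR², so the shape factor k = I/(MR²) = 0.5.
With ω = v/R, KE_trans = ½Mv² and KE_rot = ½Iω² = ½kMv², so KE_total = ½(1+k)Mv².
The translational fraction is therefore 1/(1+k) = 1/1.5 ≈ 0.667.

fraction ≈ 0.667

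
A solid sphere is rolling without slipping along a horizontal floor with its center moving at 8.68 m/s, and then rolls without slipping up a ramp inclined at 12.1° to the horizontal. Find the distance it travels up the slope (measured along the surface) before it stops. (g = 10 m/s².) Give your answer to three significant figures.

d ≈ 25.2 m

The moment of inertia is (2/5)MR², giving k ≡ I/(MR²) = 0.4.
Pure rolling means v = ωR; then KE = ½Mv² + ½I(v/R)² = ½(1+k)Mv² = (7/10)Mv².
Setting this equal to Mgh gives the vertical rise h = (1+k)v₀²/(2g) = 1.4×8.68²/(2×10) = 5.274 m.
The distance along the slope is d = h/sinθ = 5.274/sin12.1° ≈ 25.2 m.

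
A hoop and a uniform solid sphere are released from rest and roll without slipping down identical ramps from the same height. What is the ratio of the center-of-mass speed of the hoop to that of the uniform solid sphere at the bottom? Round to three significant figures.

Each satisfies Mgh = ½(1+k)Mv² with k = I/(MR²), so v ∝ 1/√(1+k).
For the hoop k = 1; for the uniform solid sphere k = 0.4.
v₁/v₂ = √((1+k₂)/(1+k₁)) = √(1.4/2) ≈ 0.837.

v_ratio ≈ 0.837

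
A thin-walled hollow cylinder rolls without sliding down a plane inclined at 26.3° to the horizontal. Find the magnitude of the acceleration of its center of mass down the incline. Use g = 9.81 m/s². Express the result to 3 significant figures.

With I = MR², the ratio k = I/(MR²) is 1.
Newton's second law down the slope: Mg sinθ − f = Ma. The torque equation fR = Iα (with α = a/R) gives f = kMa.
Eliminating f: Mg sinθ = (1+k)Ma, so a = g sinθ/(1+k) = 9.81 × sin26.3° / 2 ≈ 2.17 m/s².

a ≈ 2.17 m/s²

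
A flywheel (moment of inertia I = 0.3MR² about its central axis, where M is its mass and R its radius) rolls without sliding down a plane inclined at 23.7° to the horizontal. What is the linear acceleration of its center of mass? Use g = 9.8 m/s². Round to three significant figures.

With I = 0.3MR², the ratio k = I/(MR²) is 0.3.
Along the incline Mg sinθ − f = Ma, and torque about the center fR = Iα = kMR²(a/R) gives f = kMa.
Eliminating f: Mg sinθ = (1+k)Ma, so a = g sinθ/(1+k) = 9.8 × sin23.7° / 1.3 ≈ 3.03 m/s².

a ≈ 3.03 m/s²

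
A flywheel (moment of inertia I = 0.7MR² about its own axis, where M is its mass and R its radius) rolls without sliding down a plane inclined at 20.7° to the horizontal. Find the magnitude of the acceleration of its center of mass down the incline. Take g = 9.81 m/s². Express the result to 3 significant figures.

a ≈ 2.04 m/s²

With I = 0.7MR², the ratio k = I/(MR²) is 0.7.
Newton's second law down the slope: Mg sinθ − f = Ma. The torque equation fR = Iα (with α = a/R) gives f = kMa.
Eliminating f: Mg sinθ = (1+k)Ma, so a = g sinθ/(1+k) = 9.81 × sin20.7° / 1.7 ≈ 2.04 m/s².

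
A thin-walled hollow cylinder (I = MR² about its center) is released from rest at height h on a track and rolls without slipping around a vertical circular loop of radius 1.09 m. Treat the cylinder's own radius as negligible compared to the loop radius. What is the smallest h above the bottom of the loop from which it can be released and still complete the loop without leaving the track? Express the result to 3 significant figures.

Here I = MR², so the shape factor k = I/(MR²) = 1.
At the top, contact is just lost when gravity alone supplies the centripetal force: Mg = Mv_top²/r, i.e. v_top² = gr.
With ω = v/R, the kinetic energy at speed v is ½(1+k)Mv² = Mv².
Energy conservation from release (height h) to the top (height 2r): Mgh = Mg(2r) + M·gr.
Thus h_min = 2r + (1+k)r/2 = r(2 + 2/2) = 1.09 × 3 ≈ 3.27 m.

h_min ≈ 3.27 m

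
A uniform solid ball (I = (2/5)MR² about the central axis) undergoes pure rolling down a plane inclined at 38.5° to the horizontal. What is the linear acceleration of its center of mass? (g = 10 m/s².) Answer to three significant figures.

Here I = (2/5)MR², so the shape factor k = I/(MR²) = 0.4.
Translational: Mg sinθ − f = Ma. Rotational about the CM: fR = Iα = kMRa, so f = kMa.
Eliminating f: Mg sinθ = (1+k)Ma, so a = g sinθ/(1+k) = 10 × sin38.5° / 1.4 ≈ 4.45 m/s².

a ≈ 4.45 m/s²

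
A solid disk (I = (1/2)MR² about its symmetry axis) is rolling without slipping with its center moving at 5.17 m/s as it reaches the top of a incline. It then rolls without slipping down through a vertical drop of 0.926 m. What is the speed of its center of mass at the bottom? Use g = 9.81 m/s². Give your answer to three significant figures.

v ≈ 6.23 m/s

For this body I = (1/2)MR², i.e. k = I/(MR²) = 0.5.
Pure rolling means v = ωR; then KE = ½Mv² + ½I(v/R)² = ½(1+k)Mv² = (3/4)Mv².
Conserving energy between top and bottom: (3/4)Mv² = (3/4)Mv₀² + Mgh, hence v² = v₀² + 2gh/(1+k).
v = √(5.17² + 2×9.81×0.926/1.5) = √38.84 ≈ 6.23 m/s.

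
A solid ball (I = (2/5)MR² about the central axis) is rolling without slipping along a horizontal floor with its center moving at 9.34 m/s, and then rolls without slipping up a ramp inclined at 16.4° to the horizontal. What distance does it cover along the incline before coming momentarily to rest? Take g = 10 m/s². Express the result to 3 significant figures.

d ≈ 21.6 m

Here I = (2/5)MR², so the shape factor k = I/(MR²) = 0.4.
Pure rolling means v = ωR; then KE = ½Mv² + ½I(v/R)² = ½(1+k)Mv² = (7/10)Mv².
Setting this equal to Mgh gives the vertical rise h = (1+k)v₀²/(2g) = 1.4×9.34²/(2×10) = 6.106 m.
The distance along the slope is d = h/sinθ = 6.106/sin16.4° ≈ 21.6 m.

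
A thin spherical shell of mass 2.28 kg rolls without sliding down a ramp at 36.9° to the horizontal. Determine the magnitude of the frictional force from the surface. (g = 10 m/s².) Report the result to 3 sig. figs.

f ≈ 5.48 N

The moment of inertia is (2/3)MR², giving k ≡ I/(MR²) = 2/3.
Translational: Mg sinθ − f = Ma. Rotational about the CM: fR = Iα = kMRa, so f = kMa.
Combining, a = g sinθ/(1+k) and f = kMa = kMg sinθ/(1+k).
f = (2/3) × 2.28 × 10 × sin36.9° / 1.667 ≈ 5.48 N.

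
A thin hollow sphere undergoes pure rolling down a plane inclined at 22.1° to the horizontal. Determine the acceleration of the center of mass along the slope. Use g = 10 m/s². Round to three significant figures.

For this body I = (2/3)MR², i.e. k = I/(MR²) = 2/3.
Along the incline Mg sinθ − f = Ma, and torque about the center fR = Iα = kMR²(a/R) gives f = kMa.
Eliminating f: Mg sinθ = (1+k)Ma, so a = g sinθ/(1+k) = 10 × sin22.1° / 1.667 ≈ 2.26 m/s².

a ≈ 2.26 m/s²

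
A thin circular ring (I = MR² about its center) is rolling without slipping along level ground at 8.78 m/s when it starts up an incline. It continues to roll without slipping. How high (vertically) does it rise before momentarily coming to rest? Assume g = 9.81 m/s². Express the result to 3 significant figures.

The moment of inertia is MR², giving k ≡ I/(MR²) = 1.
Rolling without slipping gives ω = v/R, so the total kinetic energy is ½Mv² + ½Iω² = ½(1+k)Mv² = Mv².
All of this converts to potential energy at the highest point: Mv₀² = Mgh.
Thus h = (1+k)v₀²/(2g) = 2 × 8.78² / (2 × 9.81) ≈ 7.86 m.

h ≈ 7.86 m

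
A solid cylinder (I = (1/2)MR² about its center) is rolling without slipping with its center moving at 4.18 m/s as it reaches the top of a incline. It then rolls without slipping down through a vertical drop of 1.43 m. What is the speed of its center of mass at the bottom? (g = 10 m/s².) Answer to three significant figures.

Here I = (1/2)MR², so the shape factor k = I/(MR²) = 0.5.
Pure rolling means v = ωR; then KE = ½Mv² + ½I(v/R)² = ½(1+k)Mv² = (3/4)Mv².
Energy conservation: (3/4)Mv₀² + Mgh = (3/4)Mv², so v² = v₀² + 2gh/(1+k).
v = √(4.18² + 2×10×1.43/1.5) = √36.54 ≈ 6.04 m/s.

v ≈ 6.04 m/s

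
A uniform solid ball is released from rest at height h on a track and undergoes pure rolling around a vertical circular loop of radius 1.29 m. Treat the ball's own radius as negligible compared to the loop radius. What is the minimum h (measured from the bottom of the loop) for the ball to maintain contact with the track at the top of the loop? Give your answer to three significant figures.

h_min ≈ 3.48 m

Here I = (2/5)MR², so the shape factor k = I/(MR²) = 0.4.
At the top of the loop, the minimum-contact condition is Mg = Mv_top²/r, so v_top² = gr.
With ω = v/R, the kinetic energy at speed v is ½(1+k)Mv² = (7/10)Mv².
Energy conservation from release (height h) to the top (height 2r): Mgh = Mg(2r) + (7/10)M·gr.
Thus h_min = 2r + (1+k)r/2 = r(2 + 1.4/2) = 1.29 × 2.7 ≈ 3.48 m.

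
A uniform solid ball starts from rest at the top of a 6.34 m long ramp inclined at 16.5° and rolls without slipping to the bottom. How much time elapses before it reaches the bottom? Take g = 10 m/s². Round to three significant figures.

The moment of inertia is (2/5)MR², giving k ≡ I/(MR²) = 0.4.
Newton's second law down the slope: Mg sinθ − f = Ma. The torque equation fR = Iα (with α = a/R) gives f = kMa.
Hence a = g sinθ/(1+k) = 10×sin16.5°/1.4 = 2.029 m/s².
Starting from rest, L = ½at², so t = √(2L/a) = √(2×6.34/2.029) ≈ 2.50 s.

t ≈ 2.50 s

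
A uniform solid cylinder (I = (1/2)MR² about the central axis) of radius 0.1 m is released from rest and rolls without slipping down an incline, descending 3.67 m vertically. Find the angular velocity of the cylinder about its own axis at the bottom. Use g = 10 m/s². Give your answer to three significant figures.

With I = (1/2)MR², the ratio k = I/(MR²) is 0.5.
Since it rolls without slipping, ω = v/R and KE = ½Mv² + ½Iω² = ½(1+k)Mv² = (3/4)Mv².
Energy conservation Mgh = ½(1+k)Mv² gives v = √(2gh/(1+k)) = √(2 × 10 × 3.67 / 1.5) = 6.995 m/s.
The angular speed follows from ω = v/R = 6.995/0.1 ≈ 70.0 rad/s.

ω ≈ 70.0 rad/s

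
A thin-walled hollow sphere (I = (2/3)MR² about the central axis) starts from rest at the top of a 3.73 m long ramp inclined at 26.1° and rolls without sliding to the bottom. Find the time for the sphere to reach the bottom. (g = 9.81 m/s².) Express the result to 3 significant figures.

Here I = (2/3)MR², so the shape factor k = I/(MR²) = 2/3.
Newton's second law down the slope: Mg sinθ − f = Ma. The torque equation fR = Iα (with α = a/R) gives f = kMa.
Hence a = g sinθ/(1+k) = 9.81×sin26.1°/1.667 = 2.589 m/s².
With constant a from rest, t = √(2L/a) = √(2·3.73/2.589) ≈ 1.70 s.

t ≈ 1.70 s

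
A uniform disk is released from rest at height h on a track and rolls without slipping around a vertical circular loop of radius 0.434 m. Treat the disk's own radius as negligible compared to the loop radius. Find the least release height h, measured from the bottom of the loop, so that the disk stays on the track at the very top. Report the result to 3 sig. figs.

h_min ≈ 1.19 m

Here I = (1/2)MR², so the shape factor k = I/(MR²) = 0.5.
At the top, contact is just lost when gravity alone supplies the centripetal force: Mg = Mv_top²/r, i.e. v_top² = gr.
With ω = v/R, the kinetic energy at speed v is ½(1+k)Mv² = (3/4)Mv².
Energy conservation from release (height h) to the top (height 2r): Mgh = Mg(2r) + (3/4)M·gr.
Thus h_min = 2r + (1+k)r/2 = r(2 + 1.5/2) = 0.434 × 2.75 ≈ 1.19 m.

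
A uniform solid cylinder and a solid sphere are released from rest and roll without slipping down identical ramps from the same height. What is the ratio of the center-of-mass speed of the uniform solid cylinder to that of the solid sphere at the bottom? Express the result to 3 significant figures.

Each satisfies Mgh = ½(1+k)Mv² with k = I/(MR²), so v ∝ 1/√(1+k).
For the uniform solid cylinder k = 0.5; for the solid sphere k = 0.4.
v₁/v₂ = √((1+k₂)/(1+k₁)) = √(1.4/1.5) ≈ 0.966.

v_ratio ≈ 0.966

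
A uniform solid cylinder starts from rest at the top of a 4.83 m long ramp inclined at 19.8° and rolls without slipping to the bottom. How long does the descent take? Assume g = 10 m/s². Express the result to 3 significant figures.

With I = (1/2)MR², the ratio k = I/(MR²) is 0.5.
Translational: Mg sinθ − f = Ma. Rotational about the CM: fR = Iα = kMRa, so f = kMa.
Hence a = g sinθ/(1+k) = 10×sin19.8°/1.5 = 2.258 m/s².
Starting from rest, L = ½at², so t = √(2L/a) = √(2×4.83/2.258) ≈ 2.07 s.

t ≈ 2.07 s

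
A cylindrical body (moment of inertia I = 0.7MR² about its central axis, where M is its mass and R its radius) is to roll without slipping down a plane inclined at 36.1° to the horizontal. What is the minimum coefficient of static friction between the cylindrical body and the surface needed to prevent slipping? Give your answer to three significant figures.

Here I = 0.7MR², so the shape factor k = I/(MR²) = 0.7.
Newton's second law down the slope: Mg sinθ − f = Ma. The torque equation fR = Iα (with α = a/R) gives f = kMa.
These give a = g sinθ/(1+k) and the required friction f = kMg sinθ/(1+k).
With N = Mg cosθ, the no-slip condition f ≤ μN gives μ_min = f/N = k tanθ/(1+k).
μ_min = 0.7 × tan36.1° / 1.7 ≈ 0.300.

μ_min ≈ 0.300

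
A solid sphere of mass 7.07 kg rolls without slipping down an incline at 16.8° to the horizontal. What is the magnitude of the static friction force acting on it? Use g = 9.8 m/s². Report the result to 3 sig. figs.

f ≈ 5.72 N

Here I = (2/5)MR², so the shape factor k = I/(MR²) = 0.4.
Translational: Mg sinθ − f = Ma. Rotational about the CM: fR = Iα = kMRa, so f = kMa.
Combining, a = g sinθ/(1+k) and f = kMa = kMg sinθ/(1+k).
f = 0.4 × 7.07 × 9.8 × sin16.8° / 1.4 ≈ 5.72 N.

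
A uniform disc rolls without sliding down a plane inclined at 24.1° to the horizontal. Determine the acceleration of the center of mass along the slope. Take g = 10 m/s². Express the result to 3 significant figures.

a ≈ 2.72 m/s²

For this body I = (1/2)MR², i.e. k = I/(MR²) = 0.5.
Along the incline Mg sinθ − f = Ma, and torque about the center fR = Iα = kMR²(a/R) gives f = kMa.
Eliminating f: Mg sinθ = (1+k)Ma, so a = g sinθ/(1+k) = 10 × sin24.1° / 1.5 ≈ 2.72 m/s².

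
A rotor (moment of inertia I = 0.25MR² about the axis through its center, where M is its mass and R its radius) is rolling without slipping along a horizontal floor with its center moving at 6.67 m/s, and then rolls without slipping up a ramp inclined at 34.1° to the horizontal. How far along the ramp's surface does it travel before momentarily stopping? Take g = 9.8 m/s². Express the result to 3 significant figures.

Here I = 0.25MR², so the shape factor k = I/(MR²) = 0.25.
Pure rolling means v = ωR; then KE = ½Mv² + ½I(v/R)² = ½(1+k)Mv² = (5/8)Mv².
Setting this equal to Mgh gives the vertical rise h = (1+k)v₀²/(2g) = 1.25×6.67²/(2×9.8) = 2.837 m.
The distance along the slope is d = h/sinθ = 2.837/sin34.1° ≈ 5.06 m.

d ≈ 5.06 m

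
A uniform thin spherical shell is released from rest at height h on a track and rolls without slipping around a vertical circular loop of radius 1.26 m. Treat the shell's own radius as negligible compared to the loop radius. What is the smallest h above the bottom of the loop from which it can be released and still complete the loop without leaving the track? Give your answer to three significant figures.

h_min ≈ 3.57 m

With I = (2/3)MR², the ratio k = I/(MR²) is 2/3.
At the top of the loop, the minimum-contact condition is Mg = Mv_top²/r, so v_top² = gr.
With ω = v/R, the kinetic energy at speed v is ½(1+k)Mv² = (5/6)Mv².
Energy conservation from release (height h) to the top (height 2r): Mgh = Mg(2r) + (5/6)M·gr.
Thus h_min = 2r + (1+k)r/2 = r(2 + 1.667/2) = 1.26 × 2.833 ≈ 3.57 m.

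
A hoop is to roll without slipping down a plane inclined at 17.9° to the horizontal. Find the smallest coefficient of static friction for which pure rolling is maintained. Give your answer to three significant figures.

μ_min ≈ 0.161

Here I = MR², so the shape factor k = I/(MR²) = 1.
Along the incline Mg sinθ − f = Ma, and torque about the center fR = Iα = kMR²(a/R) gives f = kMa.
These give a = g sinθ/(1+k) and the required friction f = kMg sinθ/(1+k).
The normal force is N = Mg cosθ, so μ_min = f/N = k tanθ/(1+k).
μ_min = 1 × tan17.9° / 2 ≈ 0.161.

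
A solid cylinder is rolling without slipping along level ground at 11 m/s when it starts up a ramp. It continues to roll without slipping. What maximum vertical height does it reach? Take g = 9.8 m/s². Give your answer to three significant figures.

h ≈ 9.26 m

The moment of inertia is (1/2)MR², giving k ≡ I/(MR²) = 0.5.
Since it rolls without slipping, ω = v/R and KE = ½Mv² + ½Iω² = ½(1+k)Mv² = (3/4)Mv².
All of this converts to potential energy at the highest point: (3/4)Mv₀² = Mgh.
Thus h = (1+k)v₀²/(2g) = 1.5 × 11² / (2 × 9.8) ≈ 9.26 m.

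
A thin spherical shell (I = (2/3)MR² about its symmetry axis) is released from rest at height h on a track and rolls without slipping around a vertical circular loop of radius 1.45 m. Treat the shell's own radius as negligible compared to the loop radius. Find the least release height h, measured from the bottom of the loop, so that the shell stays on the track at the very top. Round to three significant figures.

With I = (2/3)MR², the ratio k = I/(MR²) is 2/3.
At the top of the loop, the minimum-contact condition is Mg = Mv_top²/r, so v_top² = gr.
With ω = v/R, the kinetic energy at speed v is ½(1+k)Mv² = (5/6)Mv².
Energy conservation from release (height h) to the top (height 2r): Mgh = Mg(2r) + (5/6)M·gr.
Thus h_min = 2r + (1+k)r/2 = r(2 + 1.667/2) = 1.45 × 2.833 ≈ 4.11 m.

h_min ≈ 4.11 m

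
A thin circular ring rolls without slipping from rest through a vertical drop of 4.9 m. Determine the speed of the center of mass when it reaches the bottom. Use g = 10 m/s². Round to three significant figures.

Here I = MR², so the shape factor k = I/(MR²) = 1.
Pure rolling means v = ωR; then KE = ½Mv² + ½I(v/R)² = ½(1+k)Mv² = Mv².
Energy conservation: Mgh = Mv², so v = √(2gh/(1+k)) = √(2 × 10 × 4.9 / 2) ≈ 7.00 m/s.

v ≈ 7.00 m/s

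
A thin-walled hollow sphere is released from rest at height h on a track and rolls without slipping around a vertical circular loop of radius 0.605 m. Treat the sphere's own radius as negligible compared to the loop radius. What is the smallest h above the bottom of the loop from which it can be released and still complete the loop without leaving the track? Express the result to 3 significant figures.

For this body I = (2/3)MR², i.e. k = I/(MR²) = 2/3.
At the top, contact is just lost when gravity alone supplies the centripetal force: Mg = Mv_top²/r, i.e. v_top² = gr.
With ω = v/R, the kinetic energy at speed v is ½(1+k)Mv² = (5/6)Mv².
Energy conservation from release (height h) to the top (height 2r): Mgh = Mg(2r) + (5/6)M·gr.
Thus h_min = 2r + (1+k)r/2 = r(2 + 1.667/2) = 0.605 × 2.833 ≈ 1.71 m.

h_min ≈ 1.71 m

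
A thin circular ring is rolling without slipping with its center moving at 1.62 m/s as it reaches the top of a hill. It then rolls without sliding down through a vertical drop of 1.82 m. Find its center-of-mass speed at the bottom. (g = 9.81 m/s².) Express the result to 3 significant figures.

With I = MR², the ratio k = I/(MR²) is 1.
The rolling condition ω = v/R makes the rotational term ½I(v/R)² = ½kMv², so KE_total = ½(1+k)Mv² = Mv².
Conserving energy between top and bottom: Mv² = Mv₀² + Mgh, hence v² = v₀² + 2gh/(1+k).
v = √(1.62² + 2×9.81×1.82/2) = √20.48 ≈ 4.53 m/s.

v ≈ 4.53 m/s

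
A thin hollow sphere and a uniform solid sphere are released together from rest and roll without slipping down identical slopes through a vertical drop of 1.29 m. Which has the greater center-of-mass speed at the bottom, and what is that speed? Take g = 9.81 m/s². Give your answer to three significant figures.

the uniform solid sphere, at v ≈ 4.25 m/s

For rolling without slipping, Mgh = ½(1+k)Mv² where k = I/(MR²), so v = √(2gh/(1+k)).
Thin hollow sphere: k = 2/3, giving v = √(2×9.81×1.29/1.667) = 3.897 m/s.
Uniform solid sphere: k = 0.4, giving v = √(2×9.81×1.29/1.4) = 4.252 m/s.
The smaller k wins: the uniform solid sphere, at ≈ 4.25 m/s.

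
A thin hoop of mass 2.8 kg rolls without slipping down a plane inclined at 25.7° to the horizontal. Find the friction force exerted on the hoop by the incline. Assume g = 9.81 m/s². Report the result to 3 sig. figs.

f ≈ 5.96 N

The moment of inertia is MR², giving k ≡ I/(MR²) = 1.
Along the incline Mg sinθ − f = Ma, and torque about the center fR = Iα = kMR²(a/R) gives f = kMa.
Combining, a = g sinθ/(1+k) and f = kMa = kMg sinθ/(1+k).
f = 1 × 2.8 × 9.81 × sin25.7° / 2 ≈ 5.96 N.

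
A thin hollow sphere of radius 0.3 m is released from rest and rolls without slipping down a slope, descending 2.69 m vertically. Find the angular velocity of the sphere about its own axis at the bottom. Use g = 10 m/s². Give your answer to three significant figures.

ω ≈ 18.9 rad/s

The moment of inertia is (2/3)MR², giving k ≡ I/(MR²) = 2/3.
Since it rolls without slipping, ω = v/R and KE = ½Mv² + ½Iω² = ½(1+k)Mv² = (5/6)Mv².
Energy conservation Mgh = ½(1+k)Mv² gives v = √(2gh/(1+k)) = √(2 × 10 × 2.69 / 1.667) = 5.682 m/s.
The angular speed follows from ω = v/R = 5.682/0.3 ≈ 18.9 rad/s.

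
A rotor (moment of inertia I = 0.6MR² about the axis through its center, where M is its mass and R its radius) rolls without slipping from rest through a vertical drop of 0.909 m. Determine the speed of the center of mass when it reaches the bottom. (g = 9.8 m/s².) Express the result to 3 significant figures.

Here I = 0.6MR², so the shape factor k = I/(MR²) = 0.6.
Rolling without slipping gives ω = v/R, so the total kinetic energy is ½Mv² + ½Iω² = ½(1+k)Mv² = (4/5)Mv².
Energy conservation: Mgh = (4/5)Mv², so v = √(2gh/(1+k)) = √(2 × 9.8 × 0.909 / 1.6) ≈ 3.34 m/s.

v ≈ 3.34 m/s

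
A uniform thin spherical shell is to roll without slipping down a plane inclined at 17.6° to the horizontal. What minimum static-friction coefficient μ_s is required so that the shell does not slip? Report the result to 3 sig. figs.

μ_min ≈ 0.127

For this body I = (2/3)MR², i.e. k = I/(MR²) = 2/3.
Newton's second law down the slope: Mg sinθ − f = Ma. The torque equation fR = Iα (with α = a/R) gives f = kMa.
These give a = g sinθ/(1+k) and the required friction f = kMg sinθ/(1+k).
The normal force is N = Mg cosθ, so μ_min = f/N = k tanθ/(1+k).
μ_min = (2/3) × tan17.6° / 1.667 ≈ 0.127.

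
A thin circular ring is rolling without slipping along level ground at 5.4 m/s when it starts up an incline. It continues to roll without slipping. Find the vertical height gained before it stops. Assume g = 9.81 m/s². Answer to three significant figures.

h ≈ 2.97 m

The moment of inertia is MR², giving k ≡ I/(MR²) = 1.
The rolling condition ω = v/R makes the rotational term ½I(v/R)² = ½kMv², so KE_total = ½(1+k)Mv² = Mv².
All of this converts to potential energy at the highest point: Mv₀² = Mgh.
Thus h = (1+k)v₀²/(2g) = 2 × 5.4² / (2 × 9.81) ≈ 2.97 m.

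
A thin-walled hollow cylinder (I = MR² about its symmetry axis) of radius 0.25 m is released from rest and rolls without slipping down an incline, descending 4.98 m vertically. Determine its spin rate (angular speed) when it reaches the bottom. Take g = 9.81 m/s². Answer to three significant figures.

ω ≈ 28.0 rad/s

Here I = MR², so the shape factor k = I/(MR²) = 1.
Rolling without slipping gives ω = v/R, so the total kinetic energy is ½Mv² + ½Iω² = ½(1+k)Mv² = Mv².
Energy conservation Mgh = ½(1+k)Mv² gives v = √(2gh/(1+k)) = √(2 × 9.81 × 4.98 / 2) = 6.99 m/s.
The angular speed follows from ω = v/R = 6.99/0.25 ≈ 28.0 rad/s.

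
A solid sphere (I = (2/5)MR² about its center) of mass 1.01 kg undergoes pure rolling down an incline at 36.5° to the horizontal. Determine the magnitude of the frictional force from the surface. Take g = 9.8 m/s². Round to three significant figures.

For this body I = (2/5)MR², i.e. k = I/(MR²) = 0.4.
Newton's second law down the slope: Mg sinθ − f = Ma. The torque equation fR = Iα (with α = a/R) gives f = kMa.
Combining, a = g sinθ/(1+k) and f = kMa = kMg sinθ/(1+k).
f = 0.4 × 1.01 × 9.8 × sin36.5° / 1.4 ≈ 1.68 N.

f ≈ 1.68 N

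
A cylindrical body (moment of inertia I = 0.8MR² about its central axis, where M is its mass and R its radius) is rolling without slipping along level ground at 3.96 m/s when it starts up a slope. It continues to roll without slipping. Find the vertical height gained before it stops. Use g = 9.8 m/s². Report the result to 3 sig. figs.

For this body I = 0.8MR², i.e. k = I/(MR²) = 0.8.
Rolling without slipping gives ω = v/R, so the total kinetic energy is ½Mv² + ½Iω² = ½(1+k)Mv² = (9/10)Mv².
At the top the kinetic energy is zero, so (9/10)Mv₀² = Mgh.
Thus h = (1+k)v₀²/(2g) = 1.8 × 3.96² / (2 × 9.8) ≈ 1.44 m.

h ≈ 1.44 m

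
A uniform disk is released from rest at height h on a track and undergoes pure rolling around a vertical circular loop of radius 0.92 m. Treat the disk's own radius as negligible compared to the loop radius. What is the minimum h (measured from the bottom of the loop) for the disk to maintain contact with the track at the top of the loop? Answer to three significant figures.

h_min ≈ 2.53 m

Here I = (1/2)MR², so the shape factor k = I/(MR²) = 0.5.
At the top, contact is just lost when gravity alone supplies the centripetal force: Mg = Mv_top²/r, i.e. v_top² = gr.
With ω = v/R, the kinetic energy at speed v is ½(1+k)Mv² = (3/4)Mv².
Energy conservation from release (height h) to the top (height 2r): Mgh = Mg(2r) + (3/4)M·gr.
Thus h_min = 2r + (1+k)r/2 = r(2 + 1.5/2) = 0.92 × 2.75 ≈ 2.53 m.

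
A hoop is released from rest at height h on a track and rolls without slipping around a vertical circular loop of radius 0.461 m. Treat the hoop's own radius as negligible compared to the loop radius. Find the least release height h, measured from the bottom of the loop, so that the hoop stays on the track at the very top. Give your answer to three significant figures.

With I = MR², the ratio k = I/(MR²) is 1.
At the top of the loop, the minimum-contact condition is Mg = Mv_top²/r, so v_top² = gr.
With ω = v/R, the kinetic energy at speed v is ½(1+k)Mv² = Mv².
Energy conservation from release (height h) to the top (height 2r): Mgh = Mg(2r) + M·gr.
Thus h_min = 2r + (1+k)r/2 = r(2 + 2/2) = 0.461 × 3 ≈ 1.38 m.

h_min ≈ 1.38 m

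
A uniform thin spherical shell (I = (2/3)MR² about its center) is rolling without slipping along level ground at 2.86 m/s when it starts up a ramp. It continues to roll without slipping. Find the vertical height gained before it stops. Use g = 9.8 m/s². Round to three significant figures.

h ≈ 0.696 m

With I = (2/3)MR², the ratio k = I/(MR²) is 2/3.
The rolling condition ω = v/R makes the rotational term ½I(v/R)² = ½kMv², so KE_total = ½(1+k)Mv² = (5/6)Mv².
At the top the kinetic energy is zero, so (5/6)Mv₀² = Mgh.
Thus h = (1+k)v₀²/(2g) = 1.667 × 2.86² / (2 × 9.8) ≈ 0.696 m.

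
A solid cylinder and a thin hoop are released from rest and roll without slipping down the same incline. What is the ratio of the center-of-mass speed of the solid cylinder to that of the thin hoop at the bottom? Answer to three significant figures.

v_ratio ≈ 1.15

Each satisfies Mgh = ½(1+k)Mv² with k = I/(MR²), so v ∝ 1/√(1+k).
For the solid cylinder k = 0.5; for the thin hoop k = 1.
v₁/v₂ = √((1+k₂)/(1+k₁)) = √(2/1.5) ≈ 1.15.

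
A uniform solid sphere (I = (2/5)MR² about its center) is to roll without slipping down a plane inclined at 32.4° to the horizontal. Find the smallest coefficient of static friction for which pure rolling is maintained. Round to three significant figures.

μ_min ≈ 0.181

With I = (2/5)MR², the ratio k = I/(MR²) is 0.4.
Newton's second law down the slope: Mg sinθ − f = Ma. The torque equation fR = Iα (with α = a/R) gives f = kMa.
These give a = g sinθ/(1+k) and the required friction f = kMg sinθ/(1+k).
With N = Mg cosθ, the no-slip condition f ≤ μN gives μ_min = f/N = k tanθ/(1+k).
μ_min = 0.4 × tan32.4° / 1.4 ≈ 0.181.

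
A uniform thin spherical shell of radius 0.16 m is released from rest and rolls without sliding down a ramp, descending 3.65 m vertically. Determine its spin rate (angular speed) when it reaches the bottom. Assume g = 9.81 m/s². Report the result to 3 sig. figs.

With I = (2/3)MR², the ratio k = I/(MR²) is 2/3.
Since it rolls without slipping, ω = v/R and KE = ½Mv² + ½Iω² = ½(1+k)Mv² = (5/6)Mv².
Energy conservation Mgh = ½(1+k)Mv² gives v = √(2gh/(1+k)) = √(2 × 9.81 × 3.65 / 1.667) = 6.555 m/s.
The angular speed follows from ω = v/R = 6.555/0.16 ≈ 41.0 rad/s.

ω ≈ 41.0 rad/s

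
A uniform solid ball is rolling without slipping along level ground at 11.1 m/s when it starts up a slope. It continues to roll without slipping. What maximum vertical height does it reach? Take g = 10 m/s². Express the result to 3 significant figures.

The moment of inertia is (2/5)MR², giving k ≡ I/(MR²) = 0.4.
Since it rolls without slipping, ω = v/R and KE = ½Mv² + ½Iω² = ½(1+k)Mv² = (7/10)Mv².
All of this converts to potential energy at the highest point: (7/10)Mv₀² = Mgh.
Thus h = (1+k)v₀²/(2g) = 1.4 × 11.1² / (2 × 10) ≈ 8.62 m.

h ≈ 8.62 m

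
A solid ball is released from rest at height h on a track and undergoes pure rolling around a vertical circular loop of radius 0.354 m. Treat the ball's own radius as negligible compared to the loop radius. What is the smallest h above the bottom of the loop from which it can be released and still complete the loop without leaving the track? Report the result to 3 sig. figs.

h_min ≈ 0.956 m

Here I = (2/5)MR², so the shape factor k = I/(MR²) = 0.4.
At the top of the loop, the minimum-contact condition is Mg = Mv_top²/r, so v_top² = gr.
With ω = v/R, the kinetic energy at speed v is ½(1+k)Mv² = (7/10)Mv².
Energy conservation from release (height h) to the top (height 2r): Mgh = Mg(2r) + (7/10)M·gr.
Thus h_min = 2r + (1+k)r/2 = r(2 + 1.4/2) = 0.354 × 2.7 ≈ 0.956 m.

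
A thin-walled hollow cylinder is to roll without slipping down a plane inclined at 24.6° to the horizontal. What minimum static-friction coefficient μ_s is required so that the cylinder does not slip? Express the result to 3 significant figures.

Here I = MR², so the shape factor k = I/(MR²) = 1.
Along the incline Mg sinθ − f = Ma, and torque about the center fR = Iα = kMR²(a/R) gives f = kMa.
These give a = g sinθ/(1+k) and the required friction f = kMg sinθ/(1+k).
The normal force is N = Mg cosθ, so μ_min = f/N = k tanθ/(1+k).
μ_min = 1 × tan24.6° / 2 ≈ 0.229.

μ_min ≈ 0.229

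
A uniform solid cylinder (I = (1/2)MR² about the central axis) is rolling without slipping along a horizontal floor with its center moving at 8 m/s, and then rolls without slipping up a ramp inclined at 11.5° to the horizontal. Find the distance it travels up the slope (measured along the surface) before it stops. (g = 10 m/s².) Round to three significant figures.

d ≈ 24.1 m

The moment of inertia is (1/2)MR², giving k ≡ I/(MR²) = 0.5.
Since it rolls without slipping, ω = v/R and KE = ½Mv² + ½Iω² = ½(1+k)Mv² = (3/4)Mv².
Setting this equal to Mgh gives the vertical rise h = (1+k)v₀²/(2g) = 1.5×8²/(2×10) = 4.8 m.
Along the incline, d = h/sinθ = 4.8/sin11.5° ≈ 24.1 m.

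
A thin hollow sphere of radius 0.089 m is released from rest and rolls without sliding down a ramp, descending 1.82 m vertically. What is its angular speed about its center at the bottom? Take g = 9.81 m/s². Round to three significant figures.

Here I = (2/3)MR², so the shape factor k = I/(MR²) = 2/3.
Pure rolling means v = ωR; then KE = ½Mv² + ½I(v/R)² = ½(1+k)Mv² = (5/6)Mv².
Energy conservation Mgh = ½(1+k)Mv² gives v = √(2gh/(1+k)) = √(2 × 9.81 × 1.82 / 1.667) = 4.629 m/s.
Then ω = v/R = 4.629 / 0.089 ≈ 52.0 rad/s.

ω ≈ 52.0 rad/s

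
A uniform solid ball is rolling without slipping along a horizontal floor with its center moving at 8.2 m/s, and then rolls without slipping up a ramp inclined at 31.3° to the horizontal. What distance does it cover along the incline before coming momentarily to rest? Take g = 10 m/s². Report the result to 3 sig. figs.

With I = (2/5)MR², the ratio k = I/(MR²) is 0.4.
Pure rolling means v = ωR; then KE = ½Mv² + ½I(v/R)² = ½(1+k)Mv² = (7/10)Mv².
Setting this equal to Mgh gives the vertical rise h = (1+k)v₀²/(2g) = 1.4×8.2²/(2×10) = 4.707 m.
The distance along the slope is d = h/sinθ = 4.707/sin31.3° ≈ 9.06 m.

d ≈ 9.06 m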